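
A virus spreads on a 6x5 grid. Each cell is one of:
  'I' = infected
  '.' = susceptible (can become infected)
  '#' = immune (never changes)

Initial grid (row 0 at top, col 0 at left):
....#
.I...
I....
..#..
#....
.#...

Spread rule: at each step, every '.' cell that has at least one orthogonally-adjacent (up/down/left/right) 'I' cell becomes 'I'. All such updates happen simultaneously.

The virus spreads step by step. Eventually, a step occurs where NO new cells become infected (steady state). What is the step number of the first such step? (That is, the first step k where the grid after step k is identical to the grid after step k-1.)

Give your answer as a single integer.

Step 0 (initial): 2 infected
Step 1: +5 new -> 7 infected
Step 2: +5 new -> 12 infected
Step 3: +4 new -> 16 infected
Step 4: +3 new -> 19 infected
Step 5: +3 new -> 22 infected
Step 6: +2 new -> 24 infected
Step 7: +1 new -> 25 infected
Step 8: +0 new -> 25 infected

Answer: 8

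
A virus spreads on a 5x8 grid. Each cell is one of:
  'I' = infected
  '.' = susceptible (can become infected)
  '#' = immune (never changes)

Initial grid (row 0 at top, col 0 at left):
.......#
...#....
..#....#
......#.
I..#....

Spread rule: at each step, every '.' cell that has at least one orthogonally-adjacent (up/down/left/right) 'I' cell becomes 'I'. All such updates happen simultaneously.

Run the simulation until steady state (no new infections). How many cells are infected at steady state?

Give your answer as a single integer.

Answer: 34

Derivation:
Step 0 (initial): 1 infected
Step 1: +2 new -> 3 infected
Step 2: +3 new -> 6 infected
Step 3: +3 new -> 9 infected
Step 4: +3 new -> 12 infected
Step 5: +4 new -> 16 infected
Step 6: +4 new -> 20 infected
Step 7: +4 new -> 24 infected
Step 8: +4 new -> 28 infected
Step 9: +3 new -> 31 infected
Step 10: +3 new -> 34 infected
Step 11: +0 new -> 34 infected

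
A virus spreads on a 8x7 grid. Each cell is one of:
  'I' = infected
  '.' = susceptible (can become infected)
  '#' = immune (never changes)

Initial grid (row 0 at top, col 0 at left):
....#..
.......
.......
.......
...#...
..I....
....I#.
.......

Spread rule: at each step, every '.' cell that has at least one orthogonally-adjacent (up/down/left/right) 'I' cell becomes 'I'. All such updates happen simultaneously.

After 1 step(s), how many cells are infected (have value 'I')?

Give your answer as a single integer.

Answer: 9

Derivation:
Step 0 (initial): 2 infected
Step 1: +7 new -> 9 infected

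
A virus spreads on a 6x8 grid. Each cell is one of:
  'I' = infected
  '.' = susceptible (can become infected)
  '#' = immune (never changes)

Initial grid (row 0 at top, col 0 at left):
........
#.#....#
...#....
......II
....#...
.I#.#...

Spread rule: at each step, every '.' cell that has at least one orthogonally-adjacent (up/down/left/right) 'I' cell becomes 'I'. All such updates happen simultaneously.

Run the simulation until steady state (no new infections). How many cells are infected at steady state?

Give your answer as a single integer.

Step 0 (initial): 3 infected
Step 1: +7 new -> 10 infected
Step 2: +9 new -> 19 infected
Step 3: +9 new -> 28 infected
Step 4: +7 new -> 35 infected
Step 5: +3 new -> 38 infected
Step 6: +3 new -> 41 infected
Step 7: +0 new -> 41 infected

Answer: 41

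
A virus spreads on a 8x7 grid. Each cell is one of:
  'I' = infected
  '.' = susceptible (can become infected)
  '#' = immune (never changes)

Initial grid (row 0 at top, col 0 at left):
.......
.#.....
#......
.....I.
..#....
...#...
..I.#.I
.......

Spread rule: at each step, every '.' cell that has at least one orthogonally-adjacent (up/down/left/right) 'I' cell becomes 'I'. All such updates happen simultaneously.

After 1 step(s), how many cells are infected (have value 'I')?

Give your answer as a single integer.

Step 0 (initial): 3 infected
Step 1: +11 new -> 14 infected

Answer: 14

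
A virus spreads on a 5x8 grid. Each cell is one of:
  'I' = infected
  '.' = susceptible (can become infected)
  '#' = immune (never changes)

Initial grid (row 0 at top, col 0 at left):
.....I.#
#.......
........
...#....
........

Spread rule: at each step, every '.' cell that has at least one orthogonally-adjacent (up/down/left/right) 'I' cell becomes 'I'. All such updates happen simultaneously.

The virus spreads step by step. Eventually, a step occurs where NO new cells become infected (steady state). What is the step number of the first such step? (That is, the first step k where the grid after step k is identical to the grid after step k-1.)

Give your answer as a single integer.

Step 0 (initial): 1 infected
Step 1: +3 new -> 4 infected
Step 2: +4 new -> 8 infected
Step 3: +6 new -> 14 infected
Step 4: +7 new -> 21 infected
Step 5: +6 new -> 27 infected
Step 6: +4 new -> 31 infected
Step 7: +3 new -> 34 infected
Step 8: +2 new -> 36 infected
Step 9: +1 new -> 37 infected
Step 10: +0 new -> 37 infected

Answer: 10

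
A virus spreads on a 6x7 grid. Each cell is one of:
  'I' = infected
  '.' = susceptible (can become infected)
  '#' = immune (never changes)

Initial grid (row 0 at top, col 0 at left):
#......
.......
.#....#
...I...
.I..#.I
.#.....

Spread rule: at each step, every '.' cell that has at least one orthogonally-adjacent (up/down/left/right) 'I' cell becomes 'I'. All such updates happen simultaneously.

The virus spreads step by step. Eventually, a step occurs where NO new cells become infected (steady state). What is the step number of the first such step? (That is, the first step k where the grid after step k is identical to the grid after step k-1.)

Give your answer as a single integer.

Answer: 7

Derivation:
Step 0 (initial): 3 infected
Step 1: +10 new -> 13 infected
Step 2: +9 new -> 22 infected
Step 3: +6 new -> 28 infected
Step 4: +5 new -> 33 infected
Step 5: +3 new -> 36 infected
Step 6: +1 new -> 37 infected
Step 7: +0 new -> 37 infected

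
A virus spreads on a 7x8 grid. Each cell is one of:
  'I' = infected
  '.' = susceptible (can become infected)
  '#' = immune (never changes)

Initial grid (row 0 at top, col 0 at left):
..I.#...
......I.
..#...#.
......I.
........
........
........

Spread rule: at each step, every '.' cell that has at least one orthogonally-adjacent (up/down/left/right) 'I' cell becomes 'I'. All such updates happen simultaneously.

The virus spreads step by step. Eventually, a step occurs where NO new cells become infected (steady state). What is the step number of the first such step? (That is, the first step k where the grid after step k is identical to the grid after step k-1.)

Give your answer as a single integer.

Answer: 9

Derivation:
Step 0 (initial): 3 infected
Step 1: +9 new -> 12 infected
Step 2: +12 new -> 24 infected
Step 3: +9 new -> 33 infected
Step 4: +7 new -> 40 infected
Step 5: +5 new -> 45 infected
Step 6: +4 new -> 49 infected
Step 7: +3 new -> 52 infected
Step 8: +1 new -> 53 infected
Step 9: +0 new -> 53 infected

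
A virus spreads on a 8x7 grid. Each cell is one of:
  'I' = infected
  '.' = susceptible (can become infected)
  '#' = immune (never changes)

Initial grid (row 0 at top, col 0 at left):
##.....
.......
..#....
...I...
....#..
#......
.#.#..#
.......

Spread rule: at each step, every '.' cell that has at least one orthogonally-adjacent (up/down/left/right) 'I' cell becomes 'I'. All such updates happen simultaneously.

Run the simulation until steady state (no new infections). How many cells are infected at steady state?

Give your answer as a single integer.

Answer: 48

Derivation:
Step 0 (initial): 1 infected
Step 1: +4 new -> 5 infected
Step 2: +6 new -> 11 infected
Step 3: +11 new -> 22 infected
Step 4: +12 new -> 34 infected
Step 5: +7 new -> 41 infected
Step 6: +4 new -> 45 infected
Step 7: +2 new -> 47 infected
Step 8: +1 new -> 48 infected
Step 9: +0 new -> 48 infected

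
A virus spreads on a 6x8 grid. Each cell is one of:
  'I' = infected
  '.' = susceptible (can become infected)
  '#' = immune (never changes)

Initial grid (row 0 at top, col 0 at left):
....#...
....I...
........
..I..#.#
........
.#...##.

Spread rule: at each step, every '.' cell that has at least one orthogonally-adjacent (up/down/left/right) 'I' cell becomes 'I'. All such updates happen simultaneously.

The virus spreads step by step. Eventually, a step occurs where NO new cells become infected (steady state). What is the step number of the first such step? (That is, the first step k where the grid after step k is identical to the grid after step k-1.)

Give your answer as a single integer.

Step 0 (initial): 2 infected
Step 1: +7 new -> 9 infected
Step 2: +12 new -> 21 infected
Step 3: +9 new -> 30 infected
Step 4: +8 new -> 38 infected
Step 5: +2 new -> 40 infected
Step 6: +1 new -> 41 infected
Step 7: +1 new -> 42 infected
Step 8: +0 new -> 42 infected

Answer: 8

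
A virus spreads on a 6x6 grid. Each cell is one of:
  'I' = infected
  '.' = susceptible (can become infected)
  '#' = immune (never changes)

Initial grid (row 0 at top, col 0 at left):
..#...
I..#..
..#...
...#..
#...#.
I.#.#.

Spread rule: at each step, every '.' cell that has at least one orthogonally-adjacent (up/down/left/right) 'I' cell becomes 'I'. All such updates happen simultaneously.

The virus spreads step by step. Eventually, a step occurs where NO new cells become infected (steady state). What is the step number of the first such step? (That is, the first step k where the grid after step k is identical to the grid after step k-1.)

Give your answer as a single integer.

Step 0 (initial): 2 infected
Step 1: +4 new -> 6 infected
Step 2: +5 new -> 11 infected
Step 3: +2 new -> 13 infected
Step 4: +2 new -> 15 infected
Step 5: +1 new -> 16 infected
Step 6: +0 new -> 16 infected

Answer: 6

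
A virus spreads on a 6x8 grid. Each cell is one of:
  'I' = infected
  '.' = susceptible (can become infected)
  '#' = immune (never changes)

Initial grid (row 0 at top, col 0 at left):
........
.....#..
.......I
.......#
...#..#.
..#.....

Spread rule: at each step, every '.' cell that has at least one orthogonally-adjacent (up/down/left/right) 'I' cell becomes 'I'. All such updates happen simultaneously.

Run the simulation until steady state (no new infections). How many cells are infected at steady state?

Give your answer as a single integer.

Step 0 (initial): 1 infected
Step 1: +2 new -> 3 infected
Step 2: +4 new -> 7 infected
Step 3: +3 new -> 10 infected
Step 4: +5 new -> 15 infected
Step 5: +6 new -> 21 infected
Step 6: +6 new -> 27 infected
Step 7: +7 new -> 34 infected
Step 8: +5 new -> 39 infected
Step 9: +3 new -> 42 infected
Step 10: +1 new -> 43 infected
Step 11: +0 new -> 43 infected

Answer: 43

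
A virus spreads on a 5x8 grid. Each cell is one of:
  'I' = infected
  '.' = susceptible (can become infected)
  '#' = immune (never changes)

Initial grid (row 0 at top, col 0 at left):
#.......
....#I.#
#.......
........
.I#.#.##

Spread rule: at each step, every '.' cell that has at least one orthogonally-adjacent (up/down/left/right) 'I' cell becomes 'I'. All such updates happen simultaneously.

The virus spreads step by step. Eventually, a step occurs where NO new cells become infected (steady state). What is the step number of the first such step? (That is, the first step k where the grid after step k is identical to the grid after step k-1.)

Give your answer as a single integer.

Step 0 (initial): 2 infected
Step 1: +5 new -> 7 infected
Step 2: +8 new -> 15 infected
Step 3: +10 new -> 25 infected
Step 4: +7 new -> 32 infected
Step 5: +0 new -> 32 infected

Answer: 5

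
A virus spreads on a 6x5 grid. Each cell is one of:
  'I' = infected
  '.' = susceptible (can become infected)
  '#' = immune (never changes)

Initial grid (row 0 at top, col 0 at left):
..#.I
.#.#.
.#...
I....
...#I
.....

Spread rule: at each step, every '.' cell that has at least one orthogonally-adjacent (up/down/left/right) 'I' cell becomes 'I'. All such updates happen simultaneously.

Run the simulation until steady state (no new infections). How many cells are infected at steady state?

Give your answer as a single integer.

Answer: 25

Derivation:
Step 0 (initial): 3 infected
Step 1: +7 new -> 10 infected
Step 2: +7 new -> 17 infected
Step 3: +6 new -> 23 infected
Step 4: +2 new -> 25 infected
Step 5: +0 new -> 25 infected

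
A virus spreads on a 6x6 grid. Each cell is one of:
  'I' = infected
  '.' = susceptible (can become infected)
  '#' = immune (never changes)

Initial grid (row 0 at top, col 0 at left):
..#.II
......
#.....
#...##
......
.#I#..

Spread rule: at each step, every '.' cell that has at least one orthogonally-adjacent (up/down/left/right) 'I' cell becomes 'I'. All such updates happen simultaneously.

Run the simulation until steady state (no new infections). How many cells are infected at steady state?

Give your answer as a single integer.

Step 0 (initial): 3 infected
Step 1: +4 new -> 7 infected
Step 2: +6 new -> 13 infected
Step 3: +7 new -> 20 infected
Step 4: +5 new -> 25 infected
Step 5: +3 new -> 28 infected
Step 6: +1 new -> 29 infected
Step 7: +0 new -> 29 infected

Answer: 29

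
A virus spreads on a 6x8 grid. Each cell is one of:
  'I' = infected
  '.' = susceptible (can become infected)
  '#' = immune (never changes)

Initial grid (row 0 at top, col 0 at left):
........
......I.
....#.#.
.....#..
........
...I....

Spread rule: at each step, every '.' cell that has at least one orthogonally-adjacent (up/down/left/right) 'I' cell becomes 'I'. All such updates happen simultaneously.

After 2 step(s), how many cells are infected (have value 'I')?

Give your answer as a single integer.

Step 0 (initial): 2 infected
Step 1: +6 new -> 8 infected
Step 2: +10 new -> 18 infected

Answer: 18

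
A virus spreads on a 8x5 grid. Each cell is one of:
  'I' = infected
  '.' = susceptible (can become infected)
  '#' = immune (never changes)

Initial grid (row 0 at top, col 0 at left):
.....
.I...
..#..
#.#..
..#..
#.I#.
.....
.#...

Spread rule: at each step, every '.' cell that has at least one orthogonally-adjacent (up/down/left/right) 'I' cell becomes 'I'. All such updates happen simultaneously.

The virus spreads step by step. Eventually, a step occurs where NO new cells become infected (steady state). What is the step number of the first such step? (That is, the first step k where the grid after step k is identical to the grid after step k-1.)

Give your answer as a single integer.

Answer: 6

Derivation:
Step 0 (initial): 2 infected
Step 1: +6 new -> 8 infected
Step 2: +9 new -> 17 infected
Step 3: +7 new -> 24 infected
Step 4: +6 new -> 30 infected
Step 5: +3 new -> 33 infected
Step 6: +0 new -> 33 infected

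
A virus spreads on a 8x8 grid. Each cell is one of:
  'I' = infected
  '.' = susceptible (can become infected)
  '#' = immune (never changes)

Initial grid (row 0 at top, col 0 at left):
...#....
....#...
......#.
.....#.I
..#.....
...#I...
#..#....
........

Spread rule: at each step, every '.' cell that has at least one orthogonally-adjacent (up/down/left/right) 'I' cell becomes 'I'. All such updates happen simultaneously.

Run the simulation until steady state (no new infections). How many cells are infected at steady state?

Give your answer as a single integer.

Step 0 (initial): 2 infected
Step 1: +6 new -> 8 infected
Step 2: +9 new -> 17 infected
Step 3: +8 new -> 25 infected
Step 4: +8 new -> 33 infected
Step 5: +6 new -> 39 infected
Step 6: +8 new -> 47 infected
Step 7: +5 new -> 52 infected
Step 8: +3 new -> 55 infected
Step 9: +1 new -> 56 infected
Step 10: +0 new -> 56 infected

Answer: 56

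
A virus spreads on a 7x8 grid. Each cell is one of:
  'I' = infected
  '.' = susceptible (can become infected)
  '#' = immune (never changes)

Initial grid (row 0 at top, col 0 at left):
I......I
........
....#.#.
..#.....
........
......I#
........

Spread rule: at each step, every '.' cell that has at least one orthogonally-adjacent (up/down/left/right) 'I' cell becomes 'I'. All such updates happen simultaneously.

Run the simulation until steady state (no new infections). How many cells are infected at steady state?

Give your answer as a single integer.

Answer: 52

Derivation:
Step 0 (initial): 3 infected
Step 1: +7 new -> 10 infected
Step 2: +12 new -> 22 infected
Step 3: +11 new -> 33 infected
Step 4: +10 new -> 43 infected
Step 5: +7 new -> 50 infected
Step 6: +2 new -> 52 infected
Step 7: +0 new -> 52 infected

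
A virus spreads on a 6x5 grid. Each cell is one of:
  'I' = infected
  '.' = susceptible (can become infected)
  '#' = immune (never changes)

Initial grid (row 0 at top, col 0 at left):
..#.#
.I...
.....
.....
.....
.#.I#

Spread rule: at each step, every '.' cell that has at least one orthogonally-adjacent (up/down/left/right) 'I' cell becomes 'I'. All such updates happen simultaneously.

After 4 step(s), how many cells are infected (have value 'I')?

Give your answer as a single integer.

Step 0 (initial): 2 infected
Step 1: +6 new -> 8 infected
Step 2: +8 new -> 16 infected
Step 3: +7 new -> 23 infected
Step 4: +2 new -> 25 infected

Answer: 25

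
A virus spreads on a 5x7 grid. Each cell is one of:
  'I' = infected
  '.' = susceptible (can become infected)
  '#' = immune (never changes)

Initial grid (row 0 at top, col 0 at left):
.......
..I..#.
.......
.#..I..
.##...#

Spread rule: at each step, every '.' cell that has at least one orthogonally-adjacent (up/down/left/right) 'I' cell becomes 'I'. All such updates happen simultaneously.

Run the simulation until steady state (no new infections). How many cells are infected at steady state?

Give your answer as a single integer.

Step 0 (initial): 2 infected
Step 1: +8 new -> 10 infected
Step 2: +11 new -> 21 infected
Step 3: +4 new -> 25 infected
Step 4: +3 new -> 28 infected
Step 5: +2 new -> 30 infected
Step 6: +0 new -> 30 infected

Answer: 30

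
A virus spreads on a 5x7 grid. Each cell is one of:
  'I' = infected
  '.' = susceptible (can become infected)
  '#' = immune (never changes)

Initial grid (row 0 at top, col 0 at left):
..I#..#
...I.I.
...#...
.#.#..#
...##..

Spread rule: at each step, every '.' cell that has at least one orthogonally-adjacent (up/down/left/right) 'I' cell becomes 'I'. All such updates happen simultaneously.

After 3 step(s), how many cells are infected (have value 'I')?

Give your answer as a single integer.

Answer: 21

Derivation:
Step 0 (initial): 3 infected
Step 1: +6 new -> 9 infected
Step 2: +7 new -> 16 infected
Step 3: +5 new -> 21 infected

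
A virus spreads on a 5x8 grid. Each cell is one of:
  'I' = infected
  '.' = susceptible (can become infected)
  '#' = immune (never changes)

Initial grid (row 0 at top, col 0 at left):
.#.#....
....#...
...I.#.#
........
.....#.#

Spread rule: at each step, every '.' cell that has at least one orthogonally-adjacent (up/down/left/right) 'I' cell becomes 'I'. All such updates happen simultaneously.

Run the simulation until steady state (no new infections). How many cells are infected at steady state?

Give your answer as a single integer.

Step 0 (initial): 1 infected
Step 1: +4 new -> 5 infected
Step 2: +5 new -> 10 infected
Step 3: +7 new -> 17 infected
Step 4: +4 new -> 21 infected
Step 5: +5 new -> 26 infected
Step 6: +1 new -> 27 infected
Step 7: +3 new -> 30 infected
Step 8: +2 new -> 32 infected
Step 9: +1 new -> 33 infected
Step 10: +0 new -> 33 infected

Answer: 33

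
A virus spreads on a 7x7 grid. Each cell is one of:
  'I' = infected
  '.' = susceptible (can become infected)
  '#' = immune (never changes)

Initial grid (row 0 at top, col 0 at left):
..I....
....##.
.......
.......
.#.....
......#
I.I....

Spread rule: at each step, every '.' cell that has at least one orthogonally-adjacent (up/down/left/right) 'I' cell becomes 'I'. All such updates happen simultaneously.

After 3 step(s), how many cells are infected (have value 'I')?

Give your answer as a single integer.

Step 0 (initial): 3 infected
Step 1: +7 new -> 10 infected
Step 2: +10 new -> 20 infected
Step 3: +9 new -> 29 infected

Answer: 29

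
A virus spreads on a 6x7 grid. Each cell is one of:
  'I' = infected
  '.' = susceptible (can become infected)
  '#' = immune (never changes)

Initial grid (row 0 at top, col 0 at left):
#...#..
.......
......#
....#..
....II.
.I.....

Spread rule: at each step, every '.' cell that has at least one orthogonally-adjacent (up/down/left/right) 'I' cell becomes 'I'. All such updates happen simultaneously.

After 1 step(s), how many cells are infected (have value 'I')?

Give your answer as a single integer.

Answer: 11

Derivation:
Step 0 (initial): 3 infected
Step 1: +8 new -> 11 infected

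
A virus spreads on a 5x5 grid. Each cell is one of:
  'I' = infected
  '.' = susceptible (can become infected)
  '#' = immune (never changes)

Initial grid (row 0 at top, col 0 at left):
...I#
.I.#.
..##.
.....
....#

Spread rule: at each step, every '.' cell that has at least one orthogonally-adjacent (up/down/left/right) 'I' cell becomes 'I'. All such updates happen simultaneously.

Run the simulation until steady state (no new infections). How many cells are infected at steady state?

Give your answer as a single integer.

Step 0 (initial): 2 infected
Step 1: +5 new -> 7 infected
Step 2: +3 new -> 10 infected
Step 3: +3 new -> 13 infected
Step 4: +3 new -> 16 infected
Step 5: +2 new -> 18 infected
Step 6: +1 new -> 19 infected
Step 7: +1 new -> 20 infected
Step 8: +0 new -> 20 infected

Answer: 20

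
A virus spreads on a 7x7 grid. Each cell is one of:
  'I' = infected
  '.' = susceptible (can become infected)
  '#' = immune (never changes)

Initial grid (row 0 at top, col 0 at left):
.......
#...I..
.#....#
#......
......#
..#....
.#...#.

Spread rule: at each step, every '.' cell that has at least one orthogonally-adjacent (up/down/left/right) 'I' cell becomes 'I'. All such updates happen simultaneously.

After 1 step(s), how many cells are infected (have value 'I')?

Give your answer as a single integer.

Step 0 (initial): 1 infected
Step 1: +4 new -> 5 infected

Answer: 5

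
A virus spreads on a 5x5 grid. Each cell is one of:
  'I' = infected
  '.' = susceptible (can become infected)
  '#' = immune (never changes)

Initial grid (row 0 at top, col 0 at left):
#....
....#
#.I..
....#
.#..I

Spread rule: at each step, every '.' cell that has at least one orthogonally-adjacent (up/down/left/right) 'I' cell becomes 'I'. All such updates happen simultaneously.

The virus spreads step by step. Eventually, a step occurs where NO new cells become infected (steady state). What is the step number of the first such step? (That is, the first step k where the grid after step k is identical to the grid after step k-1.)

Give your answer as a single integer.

Step 0 (initial): 2 infected
Step 1: +5 new -> 7 infected
Step 2: +7 new -> 14 infected
Step 3: +4 new -> 18 infected
Step 4: +2 new -> 20 infected
Step 5: +0 new -> 20 infected

Answer: 5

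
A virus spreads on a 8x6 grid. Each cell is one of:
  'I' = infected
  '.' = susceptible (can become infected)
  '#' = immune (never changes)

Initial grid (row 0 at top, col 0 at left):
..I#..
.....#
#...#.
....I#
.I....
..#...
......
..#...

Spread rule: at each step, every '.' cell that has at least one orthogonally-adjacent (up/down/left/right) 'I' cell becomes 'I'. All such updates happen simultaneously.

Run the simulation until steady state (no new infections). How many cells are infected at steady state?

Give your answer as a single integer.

Answer: 40

Derivation:
Step 0 (initial): 3 infected
Step 1: +8 new -> 11 infected
Step 2: +13 new -> 24 infected
Step 3: +8 new -> 32 infected
Step 4: +5 new -> 37 infected
Step 5: +3 new -> 40 infected
Step 6: +0 new -> 40 infected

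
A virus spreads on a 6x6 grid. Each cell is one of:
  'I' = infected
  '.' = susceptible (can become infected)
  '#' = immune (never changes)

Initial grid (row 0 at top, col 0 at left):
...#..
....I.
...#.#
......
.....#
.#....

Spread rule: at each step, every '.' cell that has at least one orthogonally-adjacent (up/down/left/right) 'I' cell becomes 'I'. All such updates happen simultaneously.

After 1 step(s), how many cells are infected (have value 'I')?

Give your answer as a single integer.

Answer: 5

Derivation:
Step 0 (initial): 1 infected
Step 1: +4 new -> 5 infected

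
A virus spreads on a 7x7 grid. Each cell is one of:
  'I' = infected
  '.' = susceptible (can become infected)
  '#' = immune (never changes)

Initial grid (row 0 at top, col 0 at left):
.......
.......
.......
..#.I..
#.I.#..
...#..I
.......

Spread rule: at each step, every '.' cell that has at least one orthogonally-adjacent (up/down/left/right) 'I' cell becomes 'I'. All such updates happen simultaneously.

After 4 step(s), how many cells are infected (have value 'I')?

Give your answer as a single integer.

Step 0 (initial): 3 infected
Step 1: +9 new -> 12 infected
Step 2: +10 new -> 22 infected
Step 3: +11 new -> 33 infected
Step 4: +7 new -> 40 infected

Answer: 40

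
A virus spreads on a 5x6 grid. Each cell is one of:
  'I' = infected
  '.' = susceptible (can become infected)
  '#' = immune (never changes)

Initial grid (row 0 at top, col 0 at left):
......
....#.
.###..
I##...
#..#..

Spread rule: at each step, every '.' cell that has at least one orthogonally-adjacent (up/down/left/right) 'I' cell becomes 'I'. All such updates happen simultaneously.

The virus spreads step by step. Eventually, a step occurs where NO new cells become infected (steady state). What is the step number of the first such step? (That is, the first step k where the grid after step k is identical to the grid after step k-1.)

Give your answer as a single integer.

Step 0 (initial): 1 infected
Step 1: +1 new -> 2 infected
Step 2: +1 new -> 3 infected
Step 3: +2 new -> 5 infected
Step 4: +2 new -> 7 infected
Step 5: +2 new -> 9 infected
Step 6: +1 new -> 10 infected
Step 7: +1 new -> 11 infected
Step 8: +1 new -> 12 infected
Step 9: +1 new -> 13 infected
Step 10: +1 new -> 14 infected
Step 11: +2 new -> 16 infected
Step 12: +2 new -> 18 infected
Step 13: +2 new -> 20 infected
Step 14: +0 new -> 20 infected

Answer: 14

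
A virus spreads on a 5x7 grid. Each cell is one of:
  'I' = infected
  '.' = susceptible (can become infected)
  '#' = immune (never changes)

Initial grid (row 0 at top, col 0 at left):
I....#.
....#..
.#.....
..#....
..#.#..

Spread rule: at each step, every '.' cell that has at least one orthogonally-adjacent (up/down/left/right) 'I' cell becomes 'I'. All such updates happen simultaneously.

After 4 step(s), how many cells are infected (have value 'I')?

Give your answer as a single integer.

Step 0 (initial): 1 infected
Step 1: +2 new -> 3 infected
Step 2: +3 new -> 6 infected
Step 3: +3 new -> 9 infected
Step 4: +5 new -> 14 infected

Answer: 14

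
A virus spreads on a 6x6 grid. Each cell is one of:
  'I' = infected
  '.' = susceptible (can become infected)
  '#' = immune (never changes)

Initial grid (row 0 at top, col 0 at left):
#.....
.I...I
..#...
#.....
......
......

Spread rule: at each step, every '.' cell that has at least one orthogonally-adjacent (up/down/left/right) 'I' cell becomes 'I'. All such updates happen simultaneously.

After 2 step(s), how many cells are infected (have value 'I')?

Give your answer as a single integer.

Step 0 (initial): 2 infected
Step 1: +7 new -> 9 infected
Step 2: +7 new -> 16 infected

Answer: 16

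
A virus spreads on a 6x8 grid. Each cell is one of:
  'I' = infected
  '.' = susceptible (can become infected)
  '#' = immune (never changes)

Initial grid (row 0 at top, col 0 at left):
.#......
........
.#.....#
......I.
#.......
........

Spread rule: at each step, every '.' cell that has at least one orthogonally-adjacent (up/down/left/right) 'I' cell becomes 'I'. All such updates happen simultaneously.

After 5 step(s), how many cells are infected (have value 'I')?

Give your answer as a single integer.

Step 0 (initial): 1 infected
Step 1: +4 new -> 5 infected
Step 2: +6 new -> 11 infected
Step 3: +8 new -> 19 infected
Step 4: +7 new -> 26 infected
Step 5: +6 new -> 32 infected

Answer: 32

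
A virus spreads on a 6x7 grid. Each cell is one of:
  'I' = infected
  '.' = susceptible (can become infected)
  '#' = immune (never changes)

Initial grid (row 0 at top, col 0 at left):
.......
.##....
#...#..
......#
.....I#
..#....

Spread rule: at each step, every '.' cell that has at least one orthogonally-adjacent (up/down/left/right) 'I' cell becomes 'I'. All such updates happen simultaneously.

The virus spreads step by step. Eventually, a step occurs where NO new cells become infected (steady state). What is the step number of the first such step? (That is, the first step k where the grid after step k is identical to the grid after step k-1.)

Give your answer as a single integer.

Answer: 11

Derivation:
Step 0 (initial): 1 infected
Step 1: +3 new -> 4 infected
Step 2: +5 new -> 9 infected
Step 3: +5 new -> 14 infected
Step 4: +6 new -> 20 infected
Step 5: +7 new -> 27 infected
Step 6: +4 new -> 31 infected
Step 7: +1 new -> 32 infected
Step 8: +1 new -> 33 infected
Step 9: +1 new -> 34 infected
Step 10: +1 new -> 35 infected
Step 11: +0 new -> 35 infected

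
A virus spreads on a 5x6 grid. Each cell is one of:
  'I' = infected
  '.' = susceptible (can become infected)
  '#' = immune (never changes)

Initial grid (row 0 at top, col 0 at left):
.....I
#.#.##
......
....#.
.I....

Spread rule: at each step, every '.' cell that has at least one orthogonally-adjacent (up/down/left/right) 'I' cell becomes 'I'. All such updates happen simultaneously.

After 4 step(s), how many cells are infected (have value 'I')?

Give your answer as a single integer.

Step 0 (initial): 2 infected
Step 1: +4 new -> 6 infected
Step 2: +5 new -> 11 infected
Step 3: +7 new -> 18 infected
Step 4: +3 new -> 21 infected

Answer: 21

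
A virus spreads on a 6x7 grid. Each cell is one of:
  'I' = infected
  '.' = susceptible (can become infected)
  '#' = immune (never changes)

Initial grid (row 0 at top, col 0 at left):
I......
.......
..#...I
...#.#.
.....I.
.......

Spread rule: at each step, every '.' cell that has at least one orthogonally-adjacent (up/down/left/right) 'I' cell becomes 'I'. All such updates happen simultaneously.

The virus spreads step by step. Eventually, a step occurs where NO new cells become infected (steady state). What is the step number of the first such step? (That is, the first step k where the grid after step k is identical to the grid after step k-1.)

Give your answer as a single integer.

Answer: 6

Derivation:
Step 0 (initial): 3 infected
Step 1: +8 new -> 11 infected
Step 2: +10 new -> 21 infected
Step 3: +9 new -> 30 infected
Step 4: +7 new -> 37 infected
Step 5: +2 new -> 39 infected
Step 6: +0 new -> 39 infected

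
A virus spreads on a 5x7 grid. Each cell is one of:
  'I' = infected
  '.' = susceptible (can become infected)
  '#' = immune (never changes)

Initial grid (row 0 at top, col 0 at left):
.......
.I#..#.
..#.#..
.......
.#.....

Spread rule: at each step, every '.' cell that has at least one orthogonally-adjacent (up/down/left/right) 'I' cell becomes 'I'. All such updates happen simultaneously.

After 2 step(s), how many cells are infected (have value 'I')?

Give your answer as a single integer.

Step 0 (initial): 1 infected
Step 1: +3 new -> 4 infected
Step 2: +4 new -> 8 infected

Answer: 8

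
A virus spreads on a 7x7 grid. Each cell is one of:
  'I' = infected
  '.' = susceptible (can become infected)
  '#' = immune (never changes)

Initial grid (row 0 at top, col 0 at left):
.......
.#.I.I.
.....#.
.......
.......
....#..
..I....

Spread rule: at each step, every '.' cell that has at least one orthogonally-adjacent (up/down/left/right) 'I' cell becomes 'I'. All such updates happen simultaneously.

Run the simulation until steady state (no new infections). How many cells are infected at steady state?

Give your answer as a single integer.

Answer: 46

Derivation:
Step 0 (initial): 3 infected
Step 1: +9 new -> 12 infected
Step 2: +12 new -> 24 infected
Step 3: +9 new -> 33 infected
Step 4: +9 new -> 42 infected
Step 5: +4 new -> 46 infected
Step 6: +0 new -> 46 infected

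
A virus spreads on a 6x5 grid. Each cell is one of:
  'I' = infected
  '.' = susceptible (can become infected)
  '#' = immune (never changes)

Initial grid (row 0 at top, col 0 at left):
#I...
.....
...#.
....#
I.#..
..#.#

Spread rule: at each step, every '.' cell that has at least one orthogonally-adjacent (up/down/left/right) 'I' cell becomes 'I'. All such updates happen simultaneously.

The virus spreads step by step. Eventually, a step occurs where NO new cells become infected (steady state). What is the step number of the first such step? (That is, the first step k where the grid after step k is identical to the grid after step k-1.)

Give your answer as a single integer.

Step 0 (initial): 2 infected
Step 1: +5 new -> 7 infected
Step 2: +7 new -> 14 infected
Step 3: +4 new -> 18 infected
Step 4: +2 new -> 20 infected
Step 5: +2 new -> 22 infected
Step 6: +2 new -> 24 infected
Step 7: +0 new -> 24 infected

Answer: 7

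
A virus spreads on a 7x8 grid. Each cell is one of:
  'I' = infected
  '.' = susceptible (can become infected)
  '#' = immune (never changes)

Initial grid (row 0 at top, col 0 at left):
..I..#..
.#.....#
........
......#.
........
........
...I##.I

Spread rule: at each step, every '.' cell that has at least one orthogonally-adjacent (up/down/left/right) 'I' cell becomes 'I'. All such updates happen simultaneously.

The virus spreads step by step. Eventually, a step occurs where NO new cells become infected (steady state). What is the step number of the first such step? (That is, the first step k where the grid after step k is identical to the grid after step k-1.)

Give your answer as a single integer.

Answer: 8

Derivation:
Step 0 (initial): 3 infected
Step 1: +7 new -> 10 infected
Step 2: +10 new -> 20 infected
Step 3: +13 new -> 33 infected
Step 4: +9 new -> 42 infected
Step 5: +6 new -> 48 infected
Step 6: +1 new -> 49 infected
Step 7: +1 new -> 50 infected
Step 8: +0 new -> 50 infected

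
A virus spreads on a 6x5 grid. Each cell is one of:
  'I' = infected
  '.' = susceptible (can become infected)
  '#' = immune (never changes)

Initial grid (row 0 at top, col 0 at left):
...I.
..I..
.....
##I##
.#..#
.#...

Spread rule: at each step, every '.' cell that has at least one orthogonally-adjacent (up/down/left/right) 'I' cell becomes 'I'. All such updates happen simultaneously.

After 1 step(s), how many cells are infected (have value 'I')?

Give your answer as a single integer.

Step 0 (initial): 3 infected
Step 1: +6 new -> 9 infected

Answer: 9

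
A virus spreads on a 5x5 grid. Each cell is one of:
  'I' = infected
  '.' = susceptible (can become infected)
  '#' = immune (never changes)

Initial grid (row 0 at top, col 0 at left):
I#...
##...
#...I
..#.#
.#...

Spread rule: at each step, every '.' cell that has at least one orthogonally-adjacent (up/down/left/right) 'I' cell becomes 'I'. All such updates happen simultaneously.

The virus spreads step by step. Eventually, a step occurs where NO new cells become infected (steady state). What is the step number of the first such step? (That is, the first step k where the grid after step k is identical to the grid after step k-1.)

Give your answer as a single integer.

Answer: 7

Derivation:
Step 0 (initial): 2 infected
Step 1: +2 new -> 4 infected
Step 2: +4 new -> 8 infected
Step 3: +4 new -> 12 infected
Step 4: +4 new -> 16 infected
Step 5: +1 new -> 17 infected
Step 6: +1 new -> 18 infected
Step 7: +0 new -> 18 infected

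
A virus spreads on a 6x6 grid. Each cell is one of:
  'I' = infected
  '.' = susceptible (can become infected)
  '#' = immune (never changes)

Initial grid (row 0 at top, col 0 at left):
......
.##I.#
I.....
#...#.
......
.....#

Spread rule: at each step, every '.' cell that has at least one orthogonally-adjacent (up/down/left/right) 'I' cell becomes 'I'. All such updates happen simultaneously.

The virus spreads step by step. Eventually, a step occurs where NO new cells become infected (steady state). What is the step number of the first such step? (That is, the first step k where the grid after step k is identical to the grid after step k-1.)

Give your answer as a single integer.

Step 0 (initial): 2 infected
Step 1: +5 new -> 7 infected
Step 2: +7 new -> 14 infected
Step 3: +6 new -> 20 infected
Step 4: +6 new -> 26 infected
Step 5: +4 new -> 30 infected
Step 6: +0 new -> 30 infected

Answer: 6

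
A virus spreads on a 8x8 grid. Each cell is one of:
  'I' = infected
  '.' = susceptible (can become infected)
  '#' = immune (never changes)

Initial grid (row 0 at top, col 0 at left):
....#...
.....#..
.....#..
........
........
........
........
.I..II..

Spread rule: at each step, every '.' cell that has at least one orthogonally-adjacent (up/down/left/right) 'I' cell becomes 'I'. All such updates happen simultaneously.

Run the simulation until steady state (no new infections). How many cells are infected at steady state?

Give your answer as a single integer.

Answer: 61

Derivation:
Step 0 (initial): 3 infected
Step 1: +7 new -> 10 infected
Step 2: +8 new -> 18 infected
Step 3: +8 new -> 26 infected
Step 4: +8 new -> 34 infected
Step 5: +7 new -> 41 infected
Step 6: +7 new -> 48 infected
Step 7: +6 new -> 54 infected
Step 8: +5 new -> 59 infected
Step 9: +2 new -> 61 infected
Step 10: +0 new -> 61 infected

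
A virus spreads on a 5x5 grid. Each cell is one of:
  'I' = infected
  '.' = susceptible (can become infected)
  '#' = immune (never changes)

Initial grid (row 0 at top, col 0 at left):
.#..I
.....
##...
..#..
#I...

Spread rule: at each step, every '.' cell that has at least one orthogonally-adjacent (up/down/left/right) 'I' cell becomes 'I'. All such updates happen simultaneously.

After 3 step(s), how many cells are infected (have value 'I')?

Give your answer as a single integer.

Answer: 16

Derivation:
Step 0 (initial): 2 infected
Step 1: +4 new -> 6 infected
Step 2: +5 new -> 11 infected
Step 3: +5 new -> 16 infected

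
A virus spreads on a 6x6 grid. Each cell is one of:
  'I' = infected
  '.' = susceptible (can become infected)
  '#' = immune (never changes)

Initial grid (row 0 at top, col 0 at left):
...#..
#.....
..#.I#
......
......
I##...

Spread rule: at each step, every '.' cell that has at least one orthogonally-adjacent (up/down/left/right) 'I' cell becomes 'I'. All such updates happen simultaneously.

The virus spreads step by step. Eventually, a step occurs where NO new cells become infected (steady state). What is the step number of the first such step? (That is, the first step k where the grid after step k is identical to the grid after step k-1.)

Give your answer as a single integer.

Step 0 (initial): 2 infected
Step 1: +4 new -> 6 infected
Step 2: +8 new -> 14 infected
Step 3: +9 new -> 23 infected
Step 4: +5 new -> 28 infected
Step 5: +1 new -> 29 infected
Step 6: +1 new -> 30 infected
Step 7: +0 new -> 30 infected

Answer: 7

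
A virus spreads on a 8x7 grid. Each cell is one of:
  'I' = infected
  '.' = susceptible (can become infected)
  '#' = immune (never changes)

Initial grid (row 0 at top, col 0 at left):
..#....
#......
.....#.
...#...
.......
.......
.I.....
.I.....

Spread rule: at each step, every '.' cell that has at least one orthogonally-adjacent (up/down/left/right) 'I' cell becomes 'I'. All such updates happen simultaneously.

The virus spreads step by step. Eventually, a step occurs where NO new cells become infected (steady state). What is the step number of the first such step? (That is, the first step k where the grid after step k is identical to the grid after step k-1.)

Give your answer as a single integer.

Step 0 (initial): 2 infected
Step 1: +5 new -> 7 infected
Step 2: +5 new -> 12 infected
Step 3: +6 new -> 18 infected
Step 4: +7 new -> 25 infected
Step 5: +7 new -> 32 infected
Step 6: +6 new -> 38 infected
Step 7: +5 new -> 43 infected
Step 8: +3 new -> 46 infected
Step 9: +3 new -> 49 infected
Step 10: +2 new -> 51 infected
Step 11: +1 new -> 52 infected
Step 12: +0 new -> 52 infected

Answer: 12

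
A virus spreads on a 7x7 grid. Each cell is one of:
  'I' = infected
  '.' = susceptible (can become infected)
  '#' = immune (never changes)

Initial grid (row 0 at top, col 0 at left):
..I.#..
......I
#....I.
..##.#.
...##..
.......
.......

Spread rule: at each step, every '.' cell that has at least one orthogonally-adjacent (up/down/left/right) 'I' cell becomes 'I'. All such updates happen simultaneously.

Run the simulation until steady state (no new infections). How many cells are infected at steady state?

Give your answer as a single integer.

Step 0 (initial): 3 infected
Step 1: +7 new -> 10 infected
Step 2: +9 new -> 19 infected
Step 3: +3 new -> 22 infected
Step 4: +3 new -> 25 infected
Step 5: +4 new -> 29 infected
Step 6: +5 new -> 34 infected
Step 7: +5 new -> 39 infected
Step 8: +3 new -> 42 infected
Step 9: +0 new -> 42 infected

Answer: 42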